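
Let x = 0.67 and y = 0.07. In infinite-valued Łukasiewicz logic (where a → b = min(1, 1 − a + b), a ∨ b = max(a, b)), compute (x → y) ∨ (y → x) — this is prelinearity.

x → y = min(1, 1 − 0.67 + 0.07) = min(1, 0.40) = 0.40
y → x = min(1, 1 − 0.07 + 0.67) = min(1, 1.60) = 1.00
(x → y) ∨ (y → x) = max(0.40, 1.00) = 1.00
(As expected: a Ł∞-tautology — holds in every MV-chain.)

1.00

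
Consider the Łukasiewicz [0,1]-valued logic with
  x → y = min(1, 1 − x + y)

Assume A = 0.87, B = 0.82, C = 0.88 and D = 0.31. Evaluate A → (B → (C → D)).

C → D = min(1, 1 − 0.88 + 0.31) = min(1, 0.43) = 0.43
B → (C → D) = min(1, 1 − 0.82 + 0.43) = min(1, 0.61) = 0.61
A → (B → (C → D)) = min(1, 1 − 0.87 + 0.61) = min(1, 0.74) = 0.74

0.74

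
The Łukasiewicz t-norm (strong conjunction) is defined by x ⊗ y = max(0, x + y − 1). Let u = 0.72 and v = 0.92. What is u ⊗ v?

u ⊗ v = max(0, 0.72 + 0.92 − 1) = max(0, 0.64) = 0.64
For comparison, the Gödel (minimum) t-norm min(x, y) would give 0.72.

0.64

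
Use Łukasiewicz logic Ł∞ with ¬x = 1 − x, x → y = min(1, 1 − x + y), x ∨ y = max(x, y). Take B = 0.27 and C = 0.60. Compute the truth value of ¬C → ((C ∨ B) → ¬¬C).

1.00

¬C = 1 − 0.60 = 0.40
C ∨ B = max(0.60, 0.27) = 0.60
¬¬C = 1 − 0.40 = 0.60
(C ∨ B) → ¬¬C = min(1, 1 − 0.60 + 0.60) = min(1, 1.00) = 1.00
¬C → ((C ∨ B) → ¬¬C) = min(1, 1 − 0.40 + 1.00) = min(1, 1.60) = 1.00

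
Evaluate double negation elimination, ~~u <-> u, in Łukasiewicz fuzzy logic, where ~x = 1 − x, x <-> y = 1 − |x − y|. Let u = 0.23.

~u = 1 − 0.23 = 0.77
~~u = 1 − 0.77 = 0.23
~~u <-> u = 1 − |0.23 − 0.23| = 1 − 0.00 = 1.00
(As expected: always 1 in Ł∞ since negation is involutive.)

1.00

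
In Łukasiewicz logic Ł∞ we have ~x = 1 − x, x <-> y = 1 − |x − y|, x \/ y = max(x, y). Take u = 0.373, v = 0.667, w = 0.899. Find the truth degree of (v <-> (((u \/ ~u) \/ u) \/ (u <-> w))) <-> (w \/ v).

0.939

~u = 1 − 0.373 = 0.627
u \/ ~u = max(0.373, 0.627) = 0.627
(u \/ ~u) \/ u = max(0.627, 0.373) = 0.627
u <-> w = 1 − |0.373 − 0.899| = 1 − 0.526 = 0.474
((u \/ ~u) \/ u) \/ (u <-> w) = max(0.627, 0.474) = 0.627
v <-> (((u \/ ~u) \/ u) \/ (u <-> w)) = 1 − |0.667 − 0.627| = 1 − 0.040 = 0.960
w \/ v = max(0.899, 0.667) = 0.899
(v <-> (((u \/ ~u) \/ u) \/ (u <-> w))) <-> (w \/ v) = 1 − |0.960 − 0.899| = 1 − 0.061 = 0.939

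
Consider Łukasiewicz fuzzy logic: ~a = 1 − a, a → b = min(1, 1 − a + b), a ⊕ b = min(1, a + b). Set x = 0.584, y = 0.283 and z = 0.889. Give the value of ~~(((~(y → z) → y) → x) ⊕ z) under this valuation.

1.000

y → z = min(1, 1 − 0.283 + 0.889) = min(1, 1.606) = 1.000
~(y → z) = 1 − 1.000 = 0.000
~(y → z) → y = min(1, 1 − 0.000 + 0.283) = min(1, 1.283) = 1.000
(~(y → z) → y) → x = min(1, 1 − 1.000 + 0.584) = min(1, 0.584) = 0.584
((~(y → z) → y) → x) ⊕ z = min(1, 0.584 + 0.889) = min(1, 1.473) = 1.000
~(((~(y → z) → y) → x) ⊕ z) = 1 − 1.000 = 0.000
~~(((~(y → z) → y) → x) ⊕ z) = 1 − 0.000 = 1.000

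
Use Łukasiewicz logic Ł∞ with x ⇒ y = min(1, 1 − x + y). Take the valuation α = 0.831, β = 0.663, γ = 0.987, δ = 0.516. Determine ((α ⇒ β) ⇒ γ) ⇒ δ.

0.516

α ⇒ β = min(1, 1 − 0.831 + 0.663) = min(1, 0.832) = 0.832
(α ⇒ β) ⇒ γ = min(1, 1 − 0.832 + 0.987) = min(1, 1.155) = 1.000
((α ⇒ β) ⇒ γ) ⇒ δ = min(1, 1 − 1.000 + 0.516) = min(1, 0.516) = 0.516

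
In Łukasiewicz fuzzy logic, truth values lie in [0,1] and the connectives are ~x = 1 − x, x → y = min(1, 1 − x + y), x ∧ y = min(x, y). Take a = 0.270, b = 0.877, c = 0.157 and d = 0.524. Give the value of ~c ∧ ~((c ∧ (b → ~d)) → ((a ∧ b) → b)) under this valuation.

0.000

~c = 1 − 0.157 = 0.843
~d = 1 − 0.524 = 0.476
b → ~d = min(1, 1 − 0.877 + 0.476) = min(1, 0.599) = 0.599
c ∧ (b → ~d) = min(0.157, 0.599) = 0.157
a ∧ b = min(0.270, 0.877) = 0.270
(a ∧ b) → b = min(1, 1 − 0.270 + 0.877) = min(1, 1.607) = 1.000
(c ∧ (b → ~d)) → ((a ∧ b) → b) = min(1, 1 − 0.157 + 1.000) = min(1, 1.843) = 1.000
~((c ∧ (b → ~d)) → ((a ∧ b) → b)) = 1 − 1.000 = 0.000
~c ∧ ~((c ∧ (b → ~d)) → ((a ∧ b) → b)) = min(0.843, 0.000) = 0.000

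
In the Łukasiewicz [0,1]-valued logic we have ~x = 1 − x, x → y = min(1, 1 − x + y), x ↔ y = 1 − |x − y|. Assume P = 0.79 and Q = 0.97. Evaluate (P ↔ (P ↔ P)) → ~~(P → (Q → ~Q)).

P ↔ P = 1 − |0.79 − 0.79| = 1 − 0.00 = 1.00
P ↔ (P ↔ P) = 1 − |0.79 − 1.00| = 1 − 0.21 = 0.79
~Q = 1 − 0.97 = 0.03
Q → ~Q = min(1, 1 − 0.97 + 0.03) = min(1, 0.06) = 0.06
P → (Q → ~Q) = min(1, 1 − 0.79 + 0.06) = min(1, 0.27) = 0.27
~(P → (Q → ~Q)) = 1 − 0.27 = 0.73
~~(P → (Q → ~Q)) = 1 − 0.73 = 0.27
(P ↔ (P ↔ P)) → ~~(P → (Q → ~Q)) = min(1, 1 − 0.79 + 0.27) = min(1, 0.48) = 0.48

0.48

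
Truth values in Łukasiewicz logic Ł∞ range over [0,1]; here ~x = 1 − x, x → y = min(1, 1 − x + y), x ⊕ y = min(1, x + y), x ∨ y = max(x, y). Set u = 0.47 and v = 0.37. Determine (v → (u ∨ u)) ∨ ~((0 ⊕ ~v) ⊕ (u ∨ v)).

u ∨ u = max(0.47, 0.47) = 0.47
v → (u ∨ u) = min(1, 1 − 0.37 + 0.47) = min(1, 1.10) = 1.00
~v = 1 − 0.37 = 0.63
0 ⊕ ~v = min(1, 0.00 + 0.63) = min(1, 0.63) = 0.63
u ∨ v = max(0.47, 0.37) = 0.47
(0 ⊕ ~v) ⊕ (u ∨ v) = min(1, 0.63 + 0.47) = min(1, 1.10) = 1.00
~((0 ⊕ ~v) ⊕ (u ∨ v)) = 1 − 1.00 = 0.00
(v → (u ∨ u)) ∨ ~((0 ⊕ ~v) ⊕ (u ∨ v)) = max(1.00, 0.00) = 1.00

1.00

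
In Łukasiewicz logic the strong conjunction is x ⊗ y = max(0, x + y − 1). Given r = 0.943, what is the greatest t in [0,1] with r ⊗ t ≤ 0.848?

The residuum of the Łukasiewicz t-norm gives the supremum: min(1, 1 − 0.943 + 0.848).
1 − 0.943 + 0.848 = 0.905, so t = min(1, 0.905) = 0.905.
Check: 0.943 ⊗ 0.905 = max(0, 0.848) = 0.848 ≤ 0.848.

0.905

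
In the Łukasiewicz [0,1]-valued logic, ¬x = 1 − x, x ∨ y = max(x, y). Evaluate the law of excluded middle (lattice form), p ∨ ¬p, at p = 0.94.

¬p = 1 − 0.94 = 0.06
p ∨ ¬p = max(0.94, 0.06) = 0.94
(The value 0.94 < 1 shows this instance is not satisfied; not a Ł∞-tautology — its value is max(a, 1−a).)

0.94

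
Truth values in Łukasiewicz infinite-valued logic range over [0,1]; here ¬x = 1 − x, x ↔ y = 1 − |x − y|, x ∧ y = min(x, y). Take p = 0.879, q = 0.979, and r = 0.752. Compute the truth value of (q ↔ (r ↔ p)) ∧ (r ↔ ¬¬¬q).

r ↔ p = 1 − |0.752 − 0.879| = 1 − 0.127 = 0.873
q ↔ (r ↔ p) = 1 − |0.979 − 0.873| = 1 − 0.106 = 0.894
¬q = 1 − 0.979 = 0.021
¬¬q = 1 − 0.021 = 0.979
¬¬¬q = 1 − 0.979 = 0.021
r ↔ ¬¬¬q = 1 − |0.752 − 0.021| = 1 − 0.731 = 0.269
(q ↔ (r ↔ p)) ∧ (r ↔ ¬¬¬q) = min(0.894, 0.269) = 0.269

0.269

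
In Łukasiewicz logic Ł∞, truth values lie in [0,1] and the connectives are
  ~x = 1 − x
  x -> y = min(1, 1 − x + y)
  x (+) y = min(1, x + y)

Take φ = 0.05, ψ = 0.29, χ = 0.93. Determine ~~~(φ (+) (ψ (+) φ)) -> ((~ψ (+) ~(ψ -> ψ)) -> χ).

1.00

ψ (+) φ = min(1, 0.29 + 0.05) = min(1, 0.34) = 0.34
φ (+) (ψ (+) φ) = min(1, 0.05 + 0.34) = min(1, 0.39) = 0.39
~(φ (+) (ψ (+) φ)) = 1 − 0.39 = 0.61
~~(φ (+) (ψ (+) φ)) = 1 − 0.61 = 0.39
~~~(φ (+) (ψ (+) φ)) = 1 − 0.39 = 0.61
~ψ = 1 − 0.29 = 0.71
ψ -> ψ = min(1, 1 − 0.29 + 0.29) = min(1, 1.00) = 1.00
~(ψ -> ψ) = 1 − 1.00 = 0.00
~ψ (+) ~(ψ -> ψ) = min(1, 0.71 + 0.00) = min(1, 0.71) = 0.71
(~ψ (+) ~(ψ -> ψ)) -> χ = min(1, 1 − 0.71 + 0.93) = min(1, 1.22) = 1.00
~~~(φ (+) (ψ (+) φ)) -> ((~ψ (+) ~(ψ -> ψ)) -> χ) = min(1, 1 − 0.61 + 1.00) = min(1, 1.39) = 1.00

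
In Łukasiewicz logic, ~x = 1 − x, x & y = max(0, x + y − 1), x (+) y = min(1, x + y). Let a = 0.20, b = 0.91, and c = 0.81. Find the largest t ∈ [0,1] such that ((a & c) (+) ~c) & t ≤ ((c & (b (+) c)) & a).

a & c = max(0, 0.20 + 0.81 − 1) = max(0, 0.01) = 0.01
~c = 1 − 0.81 = 0.19
(a & c) (+) ~c = min(1, 0.01 + 0.19) = min(1, 0.20) = 0.20
So the left factor is (a & c) (+) ~c = 0.20.
b (+) c = min(1, 0.91 + 0.81) = min(1, 1.72) = 1.00
c & (b (+) c) = max(0, 0.81 + 1.00 − 1) = max(0, 0.81) = 0.81
(c & (b (+) c)) & a = max(0, 0.81 + 0.20 − 1) = max(0, 0.01) = 0.01
So the right-hand bound is (c & (b (+) c)) & a = 0.01.
The residuum of the Łukasiewicz t-norm gives the supremum: min(1, 1 − 0.20 + 0.01).
1 − 0.20 + 0.01 = 0.81, so t = min(1, 0.81) = 0.81.
Check: 0.20 & 0.81 = max(0, 0.01) = 0.01 ≤ 0.01.

0.81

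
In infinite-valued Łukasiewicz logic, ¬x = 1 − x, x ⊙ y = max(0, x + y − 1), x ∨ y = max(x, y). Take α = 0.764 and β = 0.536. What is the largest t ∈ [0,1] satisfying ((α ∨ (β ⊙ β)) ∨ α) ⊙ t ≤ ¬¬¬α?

0.472

β ⊙ β = max(0, 0.536 + 0.536 − 1) = max(0, 0.072) = 0.072
α ∨ (β ⊙ β) = max(0.764, 0.072) = 0.764
(α ∨ (β ⊙ β)) ∨ α = max(0.764, 0.764) = 0.764
So the left factor is (α ∨ (β ⊙ β)) ∨ α = 0.764.
¬α = 1 − 0.764 = 0.236
¬¬α = 1 − 0.236 = 0.764
¬¬¬α = 1 − 0.764 = 0.236
So the right-hand bound is ¬¬¬α = 0.236.
The residuum of the Łukasiewicz t-norm gives the supremum: min(1, 1 − 0.764 + 0.236).
1 − 0.764 + 0.236 = 0.472, so t = min(1, 0.472) = 0.472.
Check: 0.764 ⊙ 0.472 = max(0, 0.236) = 0.236 ≤ 0.236.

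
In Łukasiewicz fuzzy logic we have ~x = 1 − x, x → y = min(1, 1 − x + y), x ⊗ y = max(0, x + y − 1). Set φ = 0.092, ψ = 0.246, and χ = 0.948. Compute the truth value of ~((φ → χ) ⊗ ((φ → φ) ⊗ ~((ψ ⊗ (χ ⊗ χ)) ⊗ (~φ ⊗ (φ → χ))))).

0.050

φ → χ = min(1, 1 − 0.092 + 0.948) = min(1, 1.856) = 1.000
φ → φ = min(1, 1 − 0.092 + 0.092) = min(1, 1.000) = 1.000
χ ⊗ χ = max(0, 0.948 + 0.948 − 1) = max(0, 0.896) = 0.896
ψ ⊗ (χ ⊗ χ) = max(0, 0.246 + 0.896 − 1) = max(0, 0.142) = 0.142
~φ = 1 − 0.092 = 0.908
~φ ⊗ (φ → χ) = max(0, 0.908 + 1.000 − 1) = max(0, 0.908) = 0.908
(ψ ⊗ (χ ⊗ χ)) ⊗ (~φ ⊗ (φ → χ)) = max(0, 0.142 + 0.908 − 1) = max(0, 0.050) = 0.050
~((ψ ⊗ (χ ⊗ χ)) ⊗ (~φ ⊗ (φ → χ))) = 1 − 0.050 = 0.950
(φ → φ) ⊗ ~((ψ ⊗ (χ ⊗ χ)) ⊗ (~φ ⊗ (φ → χ))) = max(0, 1.000 + 0.950 − 1) = max(0, 0.950) = 0.950
(φ → χ) ⊗ ((φ → φ) ⊗ ~((ψ ⊗ (χ ⊗ χ)) ⊗ (~φ ⊗ (φ → χ)))) = max(0, 1.000 + 0.950 − 1) = max(0, 0.950) = 0.950
~((φ → χ) ⊗ ((φ → φ) ⊗ ~((ψ ⊗ (χ ⊗ χ)) ⊗ (~φ ⊗ (φ → χ))))) = 1 − 0.950 = 0.050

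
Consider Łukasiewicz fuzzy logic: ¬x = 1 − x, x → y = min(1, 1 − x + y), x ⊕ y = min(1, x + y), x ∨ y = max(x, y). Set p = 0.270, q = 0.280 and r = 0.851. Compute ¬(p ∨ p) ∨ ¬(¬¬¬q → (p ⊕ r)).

0.730

p ∨ p = max(0.270, 0.270) = 0.270
¬(p ∨ p) = 1 − 0.270 = 0.730
¬q = 1 − 0.280 = 0.720
¬¬q = 1 − 0.720 = 0.280
¬¬¬q = 1 − 0.280 = 0.720
p ⊕ r = min(1, 0.270 + 0.851) = min(1, 1.121) = 1.000
¬¬¬q → (p ⊕ r) = min(1, 1 − 0.720 + 1.000) = min(1, 1.280) = 1.000
¬(¬¬¬q → (p ⊕ r)) = 1 − 1.000 = 0.000
¬(p ∨ p) ∨ ¬(¬¬¬q → (p ⊕ r)) = max(0.730, 0.000) = 0.730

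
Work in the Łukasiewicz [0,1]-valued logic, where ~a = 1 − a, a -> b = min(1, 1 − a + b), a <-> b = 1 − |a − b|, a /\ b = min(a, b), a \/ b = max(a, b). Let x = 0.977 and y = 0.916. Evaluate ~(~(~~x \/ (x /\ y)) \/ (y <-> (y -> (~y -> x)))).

~x = 1 − 0.977 = 0.023
~~x = 1 − 0.023 = 0.977
x /\ y = min(0.977, 0.916) = 0.916
~~x \/ (x /\ y) = max(0.977, 0.916) = 0.977
~(~~x \/ (x /\ y)) = 1 − 0.977 = 0.023
~y = 1 − 0.916 = 0.084
~y -> x = min(1, 1 − 0.084 + 0.977) = min(1, 1.893) = 1.000
y -> (~y -> x) = min(1, 1 − 0.916 + 1.000) = min(1, 1.084) = 1.000
y <-> (y -> (~y -> x)) = 1 − |0.916 − 1.000| = 1 − 0.084 = 0.916
~(~~x \/ (x /\ y)) \/ (y <-> (y -> (~y -> x))) = max(0.023, 0.916) = 0.916
~(~(~~x \/ (x /\ y)) \/ (y <-> (y -> (~y -> x)))) = 1 − 0.916 = 0.084

0.084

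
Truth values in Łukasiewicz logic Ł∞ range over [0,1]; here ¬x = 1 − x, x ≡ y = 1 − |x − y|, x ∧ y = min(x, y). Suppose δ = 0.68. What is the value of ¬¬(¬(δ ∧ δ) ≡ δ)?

δ ∧ δ = min(0.68, 0.68) = 0.68
¬(δ ∧ δ) = 1 − 0.68 = 0.32
¬(δ ∧ δ) ≡ δ = 1 − |0.32 − 0.68| = 1 − 0.36 = 0.64
¬(¬(δ ∧ δ) ≡ δ) = 1 − 0.64 = 0.36
¬¬(¬(δ ∧ δ) ≡ δ) = 1 − 0.36 = 0.64

0.64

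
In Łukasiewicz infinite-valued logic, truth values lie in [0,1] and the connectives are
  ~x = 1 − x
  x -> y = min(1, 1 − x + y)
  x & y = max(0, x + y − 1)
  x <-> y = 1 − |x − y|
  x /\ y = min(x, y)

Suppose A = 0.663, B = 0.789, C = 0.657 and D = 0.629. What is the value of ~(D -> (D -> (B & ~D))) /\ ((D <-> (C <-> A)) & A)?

~D = 1 − 0.629 = 0.371
B & ~D = max(0, 0.789 + 0.371 − 1) = max(0, 0.160) = 0.160
D -> (B & ~D) = min(1, 1 − 0.629 + 0.160) = min(1, 0.531) = 0.531
D -> (D -> (B & ~D)) = min(1, 1 − 0.629 + 0.531) = min(1, 0.902) = 0.902
~(D -> (D -> (B & ~D))) = 1 − 0.902 = 0.098
C <-> A = 1 − |0.657 − 0.663| = 1 − 0.006 = 0.994
D <-> (C <-> A) = 1 − |0.629 − 0.994| = 1 − 0.365 = 0.635
(D <-> (C <-> A)) & A = max(0, 0.635 + 0.663 − 1) = max(0, 0.298) = 0.298
~(D -> (D -> (B & ~D))) /\ ((D <-> (C <-> A)) & A) = min(0.098, 0.298) = 0.098

0.098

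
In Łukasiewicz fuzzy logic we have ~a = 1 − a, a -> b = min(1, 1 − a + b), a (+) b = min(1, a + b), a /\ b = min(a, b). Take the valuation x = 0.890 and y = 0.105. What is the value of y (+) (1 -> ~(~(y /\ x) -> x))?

0.110

y /\ x = min(0.105, 0.890) = 0.105
~(y /\ x) = 1 − 0.105 = 0.895
~(y /\ x) -> x = min(1, 1 − 0.895 + 0.890) = min(1, 0.995) = 0.995
~(~(y /\ x) -> x) = 1 − 0.995 = 0.005
1 -> ~(~(y /\ x) -> x) = min(1, 1 − 1.000 + 0.005) = min(1, 0.005) = 0.005
y (+) (1 -> ~(~(y /\ x) -> x)) = min(1, 0.105 + 0.005) = min(1, 0.110) = 0.110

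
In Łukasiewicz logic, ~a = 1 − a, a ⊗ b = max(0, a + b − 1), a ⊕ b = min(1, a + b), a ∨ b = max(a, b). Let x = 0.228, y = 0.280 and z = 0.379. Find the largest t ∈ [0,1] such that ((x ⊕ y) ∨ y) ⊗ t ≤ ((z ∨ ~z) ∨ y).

1.000

x ⊕ y = min(1, 0.228 + 0.280) = min(1, 0.508) = 0.508
(x ⊕ y) ∨ y = max(0.508, 0.280) = 0.508
So the left factor is (x ⊕ y) ∨ y = 0.508.
~z = 1 − 0.379 = 0.621
z ∨ ~z = max(0.379, 0.621) = 0.621
(z ∨ ~z) ∨ y = max(0.621, 0.280) = 0.621
So the right-hand bound is (z ∨ ~z) ∨ y = 0.621.
The residuum of the Łukasiewicz t-norm gives the supremum: min(1, 1 − 0.508 + 0.621).
1 − 0.508 + 0.621 = 1.113, so t = min(1, 1.113) = 1.000.
Check: 0.508 ⊗ 1.000 = max(0, 0.508) = 0.508 ≤ 0.621.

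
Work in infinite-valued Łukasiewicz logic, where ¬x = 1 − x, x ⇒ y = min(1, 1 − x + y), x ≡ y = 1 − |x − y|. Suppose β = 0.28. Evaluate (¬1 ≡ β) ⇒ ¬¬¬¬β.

¬1 = 1 − 1.00 = 0.00
¬1 ≡ β = 1 − |0.00 − 0.28| = 1 − 0.28 = 0.72
¬β = 1 − 0.28 = 0.72
¬¬β = 1 − 0.72 = 0.28
¬¬¬β = 1 − 0.28 = 0.72
¬¬¬¬β = 1 − 0.72 = 0.28
(¬1 ≡ β) ⇒ ¬¬¬¬β = min(1, 1 − 0.72 + 0.28) = min(1, 0.56) = 0.56

0.56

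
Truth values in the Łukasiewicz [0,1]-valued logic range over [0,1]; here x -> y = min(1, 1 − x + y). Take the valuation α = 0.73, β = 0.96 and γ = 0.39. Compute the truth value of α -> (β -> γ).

β -> γ = min(1, 1 − 0.96 + 0.39) = min(1, 0.43) = 0.43
α -> (β -> γ) = min(1, 1 − 0.73 + 0.43) = min(1, 0.70) = 0.70

0.70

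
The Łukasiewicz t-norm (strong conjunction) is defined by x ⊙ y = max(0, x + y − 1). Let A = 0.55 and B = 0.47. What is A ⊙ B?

A ⊙ B = max(0, 0.55 + 0.47 − 1) = max(0, 0.02) = 0.02
For comparison, the Gödel (minimum) t-norm min(x, y) would give 0.47.

0.02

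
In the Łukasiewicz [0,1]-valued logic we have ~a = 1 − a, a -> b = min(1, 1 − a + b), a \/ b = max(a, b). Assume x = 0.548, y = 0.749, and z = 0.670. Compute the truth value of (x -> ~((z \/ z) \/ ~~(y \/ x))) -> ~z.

z \/ z = max(0.670, 0.670) = 0.670
y \/ x = max(0.749, 0.548) = 0.749
~(y \/ x) = 1 − 0.749 = 0.251
~~(y \/ x) = 1 − 0.251 = 0.749
(z \/ z) \/ ~~(y \/ x) = max(0.670, 0.749) = 0.749
~((z \/ z) \/ ~~(y \/ x)) = 1 − 0.749 = 0.251
x -> ~((z \/ z) \/ ~~(y \/ x)) = min(1, 1 − 0.548 + 0.251) = min(1, 0.703) = 0.703
~z = 1 − 0.670 = 0.330
(x -> ~((z \/ z) \/ ~~(y \/ x))) -> ~z = min(1, 1 − 0.703 + 0.330) = min(1, 0.627) = 0.627

0.627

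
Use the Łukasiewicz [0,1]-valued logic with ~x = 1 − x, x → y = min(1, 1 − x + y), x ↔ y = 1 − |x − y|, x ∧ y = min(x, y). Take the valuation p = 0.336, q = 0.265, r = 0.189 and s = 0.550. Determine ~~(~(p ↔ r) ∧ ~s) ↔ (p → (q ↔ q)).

p ↔ r = 1 − |0.336 − 0.189| = 1 − 0.147 = 0.853
~(p ↔ r) = 1 − 0.853 = 0.147
~s = 1 − 0.550 = 0.450
~(p ↔ r) ∧ ~s = min(0.147, 0.450) = 0.147
~(~(p ↔ r) ∧ ~s) = 1 − 0.147 = 0.853
~~(~(p ↔ r) ∧ ~s) = 1 − 0.853 = 0.147
q ↔ q = 1 − |0.265 − 0.265| = 1 − 0.000 = 1.000
p → (q ↔ q) = min(1, 1 − 0.336 + 1.000) = min(1, 1.664) = 1.000
~~(~(p ↔ r) ∧ ~s) ↔ (p → (q ↔ q)) = 1 − |0.147 − 1.000| = 1 − 0.853 = 0.147

0.147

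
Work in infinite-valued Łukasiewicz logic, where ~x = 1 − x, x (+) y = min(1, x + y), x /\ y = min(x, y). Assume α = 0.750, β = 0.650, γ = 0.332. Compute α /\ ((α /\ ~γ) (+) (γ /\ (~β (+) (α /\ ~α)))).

0.750

~γ = 1 − 0.332 = 0.668
α /\ ~γ = min(0.750, 0.668) = 0.668
~β = 1 − 0.650 = 0.350
~α = 1 − 0.750 = 0.250
α /\ ~α = min(0.750, 0.250) = 0.250
~β (+) (α /\ ~α) = min(1, 0.350 + 0.250) = min(1, 0.600) = 0.600
γ /\ (~β (+) (α /\ ~α)) = min(0.332, 0.600) = 0.332
(α /\ ~γ) (+) (γ /\ (~β (+) (α /\ ~α))) = min(1, 0.668 + 0.332) = min(1, 1.000) = 1.000
α /\ ((α /\ ~γ) (+) (γ /\ (~β (+) (α /\ ~α)))) = min(0.750, 1.000) = 0.750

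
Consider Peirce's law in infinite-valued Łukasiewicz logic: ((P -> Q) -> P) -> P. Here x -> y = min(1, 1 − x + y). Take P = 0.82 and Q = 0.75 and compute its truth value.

P -> Q = min(1, 1 − 0.82 + 0.75) = min(1, 0.93) = 0.93
(P -> Q) -> P = min(1, 1 − 0.93 + 0.82) = min(1, 0.89) = 0.89
((P -> Q) -> P) -> P = min(1, 1 − 0.89 + 0.82) = min(1, 0.93) = 0.93
(The value 0.93 < 1 shows this instance is not satisfied; not a Ł∞-tautology in general.)

0.93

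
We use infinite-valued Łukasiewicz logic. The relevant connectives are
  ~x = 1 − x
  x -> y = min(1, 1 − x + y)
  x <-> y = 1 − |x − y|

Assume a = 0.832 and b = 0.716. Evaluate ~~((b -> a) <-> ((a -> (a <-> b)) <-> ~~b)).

b -> a = min(1, 1 − 0.716 + 0.832) = min(1, 1.116) = 1.000
a <-> b = 1 − |0.832 − 0.716| = 1 − 0.116 = 0.884
a -> (a <-> b) = min(1, 1 − 0.832 + 0.884) = min(1, 1.052) = 1.000
~b = 1 − 0.716 = 0.284
~~b = 1 − 0.284 = 0.716
(a -> (a <-> b)) <-> ~~b = 1 − |1.000 − 0.716| = 1 − 0.284 = 0.716
(b -> a) <-> ((a -> (a <-> b)) <-> ~~b) = 1 − |1.000 − 0.716| = 1 − 0.284 = 0.716
~((b -> a) <-> ((a -> (a <-> b)) <-> ~~b)) = 1 − 0.716 = 0.284
~~((b -> a) <-> ((a -> (a <-> b)) <-> ~~b)) = 1 − 0.284 = 0.716

0.716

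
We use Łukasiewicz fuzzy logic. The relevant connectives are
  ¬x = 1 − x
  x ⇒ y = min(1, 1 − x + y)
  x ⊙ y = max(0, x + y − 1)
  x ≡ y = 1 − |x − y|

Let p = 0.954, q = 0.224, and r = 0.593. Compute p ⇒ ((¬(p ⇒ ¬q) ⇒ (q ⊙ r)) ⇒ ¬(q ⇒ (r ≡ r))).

¬q = 1 − 0.224 = 0.776
p ⇒ ¬q = min(1, 1 − 0.954 + 0.776) = min(1, 0.822) = 0.822
¬(p ⇒ ¬q) = 1 − 0.822 = 0.178
q ⊙ r = max(0, 0.224 + 0.593 − 1) = max(0, -0.183) = 0.000
¬(p ⇒ ¬q) ⇒ (q ⊙ r) = min(1, 1 − 0.178 + 0.000) = min(1, 0.822) = 0.822
r ≡ r = 1 − |0.593 − 0.593| = 1 − 0.000 = 1.000
q ⇒ (r ≡ r) = min(1, 1 − 0.224 + 1.000) = min(1, 1.776) = 1.000
¬(q ⇒ (r ≡ r)) = 1 − 1.000 = 0.000
(¬(p ⇒ ¬q) ⇒ (q ⊙ r)) ⇒ ¬(q ⇒ (r ≡ r)) = min(1, 1 − 0.822 + 0.000) = min(1, 0.178) = 0.178
p ⇒ ((¬(p ⇒ ¬q) ⇒ (q ⊙ r)) ⇒ ¬(q ⇒ (r ≡ r))) = min(1, 1 − 0.954 + 0.178) = min(1, 0.224) = 0.224

0.224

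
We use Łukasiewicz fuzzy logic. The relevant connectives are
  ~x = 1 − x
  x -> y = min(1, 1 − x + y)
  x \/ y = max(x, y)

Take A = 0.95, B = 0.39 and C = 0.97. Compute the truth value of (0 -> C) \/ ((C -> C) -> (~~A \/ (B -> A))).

1.00

0 -> C = min(1, 1 − 0.00 + 0.97) = min(1, 1.97) = 1.00
C -> C = min(1, 1 − 0.97 + 0.97) = min(1, 1.00) = 1.00
~A = 1 − 0.95 = 0.05
~~A = 1 − 0.05 = 0.95
B -> A = min(1, 1 − 0.39 + 0.95) = min(1, 1.56) = 1.00
~~A \/ (B -> A) = max(0.95, 1.00) = 1.00
(C -> C) -> (~~A \/ (B -> A)) = min(1, 1 − 1.00 + 1.00) = min(1, 1.00) = 1.00
(0 -> C) \/ ((C -> C) -> (~~A \/ (B -> A))) = max(1.00, 1.00) = 1.00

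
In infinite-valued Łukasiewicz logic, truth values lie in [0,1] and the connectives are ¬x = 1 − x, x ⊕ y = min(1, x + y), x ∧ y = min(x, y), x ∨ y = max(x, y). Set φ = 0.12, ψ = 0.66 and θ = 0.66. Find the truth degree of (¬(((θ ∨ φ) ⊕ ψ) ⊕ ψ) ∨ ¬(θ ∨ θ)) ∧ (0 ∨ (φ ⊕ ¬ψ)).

θ ∨ φ = max(0.66, 0.12) = 0.66
(θ ∨ φ) ⊕ ψ = min(1, 0.66 + 0.66) = min(1, 1.32) = 1.00
((θ ∨ φ) ⊕ ψ) ⊕ ψ = min(1, 1.00 + 0.66) = min(1, 1.66) = 1.00
¬(((θ ∨ φ) ⊕ ψ) ⊕ ψ) = 1 − 1.00 = 0.00
θ ∨ θ = max(0.66, 0.66) = 0.66
¬(θ ∨ θ) = 1 − 0.66 = 0.34
¬(((θ ∨ φ) ⊕ ψ) ⊕ ψ) ∨ ¬(θ ∨ θ) = max(0.00, 0.34) = 0.34
¬ψ = 1 − 0.66 = 0.34
φ ⊕ ¬ψ = min(1, 0.12 + 0.34) = min(1, 0.46) = 0.46
0 ∨ (φ ⊕ ¬ψ) = max(0.00, 0.46) = 0.46
(¬(((θ ∨ φ) ⊕ ψ) ⊕ ψ) ∨ ¬(θ ∨ θ)) ∧ (0 ∨ (φ ⊕ ¬ψ)) = min(0.34, 0.46) = 0.34

0.34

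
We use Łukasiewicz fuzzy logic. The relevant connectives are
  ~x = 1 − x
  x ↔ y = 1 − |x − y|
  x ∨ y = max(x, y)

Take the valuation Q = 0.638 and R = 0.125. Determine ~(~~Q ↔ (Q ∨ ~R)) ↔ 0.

~Q = 1 − 0.638 = 0.362
~~Q = 1 − 0.362 = 0.638
~R = 1 − 0.125 = 0.875
Q ∨ ~R = max(0.638, 0.875) = 0.875
~~Q ↔ (Q ∨ ~R) = 1 − |0.638 − 0.875| = 1 − 0.237 = 0.763
~(~~Q ↔ (Q ∨ ~R)) = 1 − 0.763 = 0.237
~(~~Q ↔ (Q ∨ ~R)) ↔ 0 = 1 − |0.237 − 0.000| = 1 − 0.237 = 0.763

0.763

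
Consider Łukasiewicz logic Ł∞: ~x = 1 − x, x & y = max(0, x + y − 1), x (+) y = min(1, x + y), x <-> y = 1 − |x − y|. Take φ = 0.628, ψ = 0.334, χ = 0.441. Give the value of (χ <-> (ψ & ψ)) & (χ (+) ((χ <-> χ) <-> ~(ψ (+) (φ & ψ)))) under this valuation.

ψ & ψ = max(0, 0.334 + 0.334 − 1) = max(0, -0.332) = 0.000
χ <-> (ψ & ψ) = 1 − |0.441 − 0.000| = 1 − 0.441 = 0.559
χ <-> χ = 1 − |0.441 − 0.441| = 1 − 0.000 = 1.000
φ & ψ = max(0, 0.628 + 0.334 − 1) = max(0, -0.038) = 0.000
ψ (+) (φ & ψ) = min(1, 0.334 + 0.000) = min(1, 0.334) = 0.334
~(ψ (+) (φ & ψ)) = 1 − 0.334 = 0.666
(χ <-> χ) <-> ~(ψ (+) (φ & ψ)) = 1 − |1.000 − 0.666| = 1 − 0.334 = 0.666
χ (+) ((χ <-> χ) <-> ~(ψ (+) (φ & ψ))) = min(1, 0.441 + 0.666) = min(1, 1.107) = 1.000
(χ <-> (ψ & ψ)) & (χ (+) ((χ <-> χ) <-> ~(ψ (+) (φ & ψ)))) = max(0, 0.559 + 1.000 − 1) = max(0, 0.559) = 0.559

0.559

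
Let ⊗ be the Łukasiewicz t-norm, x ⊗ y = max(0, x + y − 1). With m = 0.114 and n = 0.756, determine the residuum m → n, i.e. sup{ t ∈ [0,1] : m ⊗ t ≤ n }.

The residuum of the Łukasiewicz t-norm gives the supremum: min(1, 1 − 0.114 + 0.756).
1 − 0.114 + 0.756 = 1.642, so t = min(1, 1.642) = 1.000.
Check: 0.114 ⊗ 1.000 = max(0, 0.114) = 0.114 ≤ 0.756.

1.000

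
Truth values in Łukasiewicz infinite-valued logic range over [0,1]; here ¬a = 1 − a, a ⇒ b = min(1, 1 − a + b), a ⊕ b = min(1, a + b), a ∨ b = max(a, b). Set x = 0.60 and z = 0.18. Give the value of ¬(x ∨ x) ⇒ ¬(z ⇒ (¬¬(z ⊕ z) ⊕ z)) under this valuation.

0.60

x ∨ x = max(0.60, 0.60) = 0.60
¬(x ∨ x) = 1 − 0.60 = 0.40
z ⊕ z = min(1, 0.18 + 0.18) = min(1, 0.36) = 0.36
¬(z ⊕ z) = 1 − 0.36 = 0.64
¬¬(z ⊕ z) = 1 − 0.64 = 0.36
¬¬(z ⊕ z) ⊕ z = min(1, 0.36 + 0.18) = min(1, 0.54) = 0.54
z ⇒ (¬¬(z ⊕ z) ⊕ z) = min(1, 1 − 0.18 + 0.54) = min(1, 1.36) = 1.00
¬(z ⇒ (¬¬(z ⊕ z) ⊕ z)) = 1 − 1.00 = 0.00
¬(x ∨ x) ⇒ ¬(z ⇒ (¬¬(z ⊕ z) ⊕ z)) = min(1, 1 − 0.40 + 0.00) = min(1, 0.60) = 0.60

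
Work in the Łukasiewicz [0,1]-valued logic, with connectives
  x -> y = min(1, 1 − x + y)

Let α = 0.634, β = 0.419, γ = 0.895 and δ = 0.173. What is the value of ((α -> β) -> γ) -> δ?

α -> β = min(1, 1 − 0.634 + 0.419) = min(1, 0.785) = 0.785
(α -> β) -> γ = min(1, 1 − 0.785 + 0.895) = min(1, 1.110) = 1.000
((α -> β) -> γ) -> δ = min(1, 1 − 1.000 + 0.173) = min(1, 0.173) = 0.173

0.173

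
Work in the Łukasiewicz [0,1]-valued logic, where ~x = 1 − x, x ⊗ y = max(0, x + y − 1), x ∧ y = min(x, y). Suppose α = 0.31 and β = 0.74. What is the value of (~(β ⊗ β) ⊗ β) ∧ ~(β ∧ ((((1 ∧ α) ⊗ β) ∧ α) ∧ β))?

0.26

β ⊗ β = max(0, 0.74 + 0.74 − 1) = max(0, 0.48) = 0.48
~(β ⊗ β) = 1 − 0.48 = 0.52
~(β ⊗ β) ⊗ β = max(0, 0.52 + 0.74 − 1) = max(0, 0.26) = 0.26
1 ∧ α = min(1.00, 0.31) = 0.31
(1 ∧ α) ⊗ β = max(0, 0.31 + 0.74 − 1) = max(0, 0.05) = 0.05
((1 ∧ α) ⊗ β) ∧ α = min(0.05, 0.31) = 0.05
(((1 ∧ α) ⊗ β) ∧ α) ∧ β = min(0.05, 0.74) = 0.05
β ∧ ((((1 ∧ α) ⊗ β) ∧ α) ∧ β) = min(0.74, 0.05) = 0.05
~(β ∧ ((((1 ∧ α) ⊗ β) ∧ α) ∧ β)) = 1 − 0.05 = 0.95
(~(β ⊗ β) ⊗ β) ∧ ~(β ∧ ((((1 ∧ α) ⊗ β) ∧ α) ∧ β)) = min(0.26, 0.95) = 0.26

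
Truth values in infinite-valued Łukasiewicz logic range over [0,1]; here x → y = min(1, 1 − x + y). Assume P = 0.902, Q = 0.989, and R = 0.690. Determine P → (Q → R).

Q → R = min(1, 1 − 0.989 + 0.690) = min(1, 0.701) = 0.701
P → (Q → R) = min(1, 1 − 0.902 + 0.701) = min(1, 0.799) = 0.799

0.799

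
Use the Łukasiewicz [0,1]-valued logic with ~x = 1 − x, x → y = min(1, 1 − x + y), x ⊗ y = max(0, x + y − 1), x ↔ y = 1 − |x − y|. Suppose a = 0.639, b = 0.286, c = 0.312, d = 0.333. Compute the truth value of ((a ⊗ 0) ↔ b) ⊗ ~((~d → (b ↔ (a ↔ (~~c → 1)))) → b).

0.408

a ⊗ 0 = max(0, 0.639 + 0.000 − 1) = max(0, -0.361) = 0.000
(a ⊗ 0) ↔ b = 1 − |0.000 − 0.286| = 1 − 0.286 = 0.714
~d = 1 − 0.333 = 0.667
~c = 1 − 0.312 = 0.688
~~c = 1 − 0.688 = 0.312
~~c → 1 = min(1, 1 − 0.312 + 1.000) = min(1, 1.688) = 1.000
a ↔ (~~c → 1) = 1 − |0.639 − 1.000| = 1 − 0.361 = 0.639
b ↔ (a ↔ (~~c → 1)) = 1 − |0.286 − 0.639| = 1 − 0.353 = 0.647
~d → (b ↔ (a ↔ (~~c → 1))) = min(1, 1 − 0.667 + 0.647) = min(1, 0.980) = 0.980
(~d → (b ↔ (a ↔ (~~c → 1)))) → b = min(1, 1 − 0.980 + 0.286) = min(1, 0.306) = 0.306
~((~d → (b ↔ (a ↔ (~~c → 1)))) → b) = 1 − 0.306 = 0.694
((a ⊗ 0) ↔ b) ⊗ ~((~d → (b ↔ (a ↔ (~~c → 1)))) → b) = max(0, 0.714 + 0.694 − 1) = max(0, 0.408) = 0.408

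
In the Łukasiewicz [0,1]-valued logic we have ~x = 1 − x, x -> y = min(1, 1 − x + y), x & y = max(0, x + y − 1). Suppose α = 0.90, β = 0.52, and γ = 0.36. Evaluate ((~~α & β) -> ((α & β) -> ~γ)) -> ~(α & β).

0.58

~α = 1 − 0.90 = 0.10
~~α = 1 − 0.10 = 0.90
~~α & β = max(0, 0.90 + 0.52 − 1) = max(0, 0.42) = 0.42
α & β = max(0, 0.90 + 0.52 − 1) = max(0, 0.42) = 0.42
~γ = 1 − 0.36 = 0.64
(α & β) -> ~γ = min(1, 1 − 0.42 + 0.64) = min(1, 1.22) = 1.00
(~~α & β) -> ((α & β) -> ~γ) = min(1, 1 − 0.42 + 1.00) = min(1, 1.58) = 1.00
~(α & β) = 1 − 0.42 = 0.58
((~~α & β) -> ((α & β) -> ~γ)) -> ~(α & β) = min(1, 1 − 1.00 + 0.58) = min(1, 0.58) = 0.58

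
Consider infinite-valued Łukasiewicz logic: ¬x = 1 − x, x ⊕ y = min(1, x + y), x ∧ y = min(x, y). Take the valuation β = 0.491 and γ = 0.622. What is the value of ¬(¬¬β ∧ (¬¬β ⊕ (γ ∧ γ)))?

¬β = 1 − 0.491 = 0.509
¬¬β = 1 − 0.509 = 0.491
γ ∧ γ = min(0.622, 0.622) = 0.622
¬¬β ⊕ (γ ∧ γ) = min(1, 0.491 + 0.622) = min(1, 1.113) = 1.000
¬¬β ∧ (¬¬β ⊕ (γ ∧ γ)) = min(0.491, 1.000) = 0.491
¬(¬¬β ∧ (¬¬β ⊕ (γ ∧ γ))) = 1 − 0.491 = 0.509

0.509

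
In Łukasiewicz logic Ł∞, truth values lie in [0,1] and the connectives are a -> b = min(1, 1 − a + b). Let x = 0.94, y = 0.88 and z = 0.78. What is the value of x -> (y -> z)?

0.96

y -> z = min(1, 1 − 0.88 + 0.78) = min(1, 0.90) = 0.90
x -> (y -> z) = min(1, 1 − 0.94 + 0.90) = min(1, 0.96) = 0.96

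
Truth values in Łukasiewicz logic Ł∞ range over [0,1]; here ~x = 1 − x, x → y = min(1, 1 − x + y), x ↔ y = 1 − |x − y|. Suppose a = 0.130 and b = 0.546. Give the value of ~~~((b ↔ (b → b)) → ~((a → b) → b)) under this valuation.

0.092

b → b = min(1, 1 − 0.546 + 0.546) = min(1, 1.000) = 1.000
b ↔ (b → b) = 1 − |0.546 − 1.000| = 1 − 0.454 = 0.546
a → b = min(1, 1 − 0.130 + 0.546) = min(1, 1.416) = 1.000
(a → b) → b = min(1, 1 − 1.000 + 0.546) = min(1, 0.546) = 0.546
~((a → b) → b) = 1 − 0.546 = 0.454
(b ↔ (b → b)) → ~((a → b) → b) = min(1, 1 − 0.546 + 0.454) = min(1, 0.908) = 0.908
~((b ↔ (b → b)) → ~((a → b) → b)) = 1 − 0.908 = 0.092
~~((b ↔ (b → b)) → ~((a → b) → b)) = 1 − 0.092 = 0.908
~~~((b ↔ (b → b)) → ~((a → b) → b)) = 1 − 0.908 = 0.092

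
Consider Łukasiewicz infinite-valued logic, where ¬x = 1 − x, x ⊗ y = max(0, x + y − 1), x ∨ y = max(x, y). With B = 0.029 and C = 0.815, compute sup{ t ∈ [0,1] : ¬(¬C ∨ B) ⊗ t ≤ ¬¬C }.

1.000

¬C = 1 − 0.815 = 0.185
¬C ∨ B = max(0.185, 0.029) = 0.185
¬(¬C ∨ B) = 1 − 0.185 = 0.815
So the left factor is ¬(¬C ∨ B) = 0.815.
¬¬C = 1 − 0.185 = 0.815
So the right-hand bound is ¬¬C = 0.815.
The residuum of the Łukasiewicz t-norm gives the supremum: min(1, 1 − 0.815 + 0.815).
1 − 0.815 + 0.815 = 1.000, so t = min(1, 1.000) = 1.000.
Check: 0.815 ⊗ 1.000 = max(0, 0.815) = 0.815 ≤ 0.815.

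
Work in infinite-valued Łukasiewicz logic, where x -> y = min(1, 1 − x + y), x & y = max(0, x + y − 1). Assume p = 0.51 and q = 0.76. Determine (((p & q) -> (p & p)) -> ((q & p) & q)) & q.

0.04

p & q = max(0, 0.51 + 0.76 − 1) = max(0, 0.27) = 0.27
p & p = max(0, 0.51 + 0.51 − 1) = max(0, 0.02) = 0.02
(p & q) -> (p & p) = min(1, 1 − 0.27 + 0.02) = min(1, 0.75) = 0.75
q & p = max(0, 0.76 + 0.51 − 1) = max(0, 0.27) = 0.27
(q & p) & q = max(0, 0.27 + 0.76 − 1) = max(0, 0.03) = 0.03
((p & q) -> (p & p)) -> ((q & p) & q) = min(1, 1 − 0.75 + 0.03) = min(1, 0.28) = 0.28
(((p & q) -> (p & p)) -> ((q & p) & q)) & q = max(0, 0.28 + 0.76 − 1) = max(0, 0.04) = 0.04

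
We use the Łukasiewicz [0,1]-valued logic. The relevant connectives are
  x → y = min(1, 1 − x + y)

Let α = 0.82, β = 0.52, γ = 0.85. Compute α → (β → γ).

1.00

β → γ = min(1, 1 − 0.52 + 0.85) = min(1, 1.33) = 1.00
α → (β → γ) = min(1, 1 − 0.82 + 1.00) = min(1, 1.18) = 1.00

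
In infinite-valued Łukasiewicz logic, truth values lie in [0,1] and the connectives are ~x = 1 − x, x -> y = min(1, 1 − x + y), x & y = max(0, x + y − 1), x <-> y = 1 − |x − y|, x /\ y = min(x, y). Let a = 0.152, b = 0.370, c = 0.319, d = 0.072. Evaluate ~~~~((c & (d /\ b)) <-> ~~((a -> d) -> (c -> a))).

0.087

d /\ b = min(0.072, 0.370) = 0.072
c & (d /\ b) = max(0, 0.319 + 0.072 − 1) = max(0, -0.609) = 0.000
a -> d = min(1, 1 − 0.152 + 0.072) = min(1, 0.920) = 0.920
c -> a = min(1, 1 − 0.319 + 0.152) = min(1, 0.833) = 0.833
(a -> d) -> (c -> a) = min(1, 1 − 0.920 + 0.833) = min(1, 0.913) = 0.913
~((a -> d) -> (c -> a)) = 1 − 0.913 = 0.087
~~((a -> d) -> (c -> a)) = 1 − 0.087 = 0.913
(c & (d /\ b)) <-> ~~((a -> d) -> (c -> a)) = 1 − |0.000 − 0.913| = 1 − 0.913 = 0.087
~((c & (d /\ b)) <-> ~~((a -> d) -> (c -> a))) = 1 − 0.087 = 0.913
~~((c & (d /\ b)) <-> ~~((a -> d) -> (c -> a))) = 1 − 0.913 = 0.087
~~~((c & (d /\ b)) <-> ~~((a -> d) -> (c -> a))) = 1 − 0.087 = 0.913
~~~~((c & (d /\ b)) <-> ~~((a -> d) -> (c -> a))) = 1 − 0.913 = 0.087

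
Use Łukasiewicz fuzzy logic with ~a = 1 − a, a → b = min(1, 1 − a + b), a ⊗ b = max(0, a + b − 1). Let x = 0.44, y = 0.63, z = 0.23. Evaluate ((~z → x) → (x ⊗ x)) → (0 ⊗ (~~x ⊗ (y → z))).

0.67

~z = 1 − 0.23 = 0.77
~z → x = min(1, 1 − 0.77 + 0.44) = min(1, 0.67) = 0.67
x ⊗ x = max(0, 0.44 + 0.44 − 1) = max(0, -0.12) = 0.00
(~z → x) → (x ⊗ x) = min(1, 1 − 0.67 + 0.00) = min(1, 0.33) = 0.33
~x = 1 − 0.44 = 0.56
~~x = 1 − 0.56 = 0.44
y → z = min(1, 1 − 0.63 + 0.23) = min(1, 0.60) = 0.60
~~x ⊗ (y → z) = max(0, 0.44 + 0.60 − 1) = max(0, 0.04) = 0.04
0 ⊗ (~~x ⊗ (y → z)) = max(0, 0.00 + 0.04 − 1) = max(0, -0.96) = 0.00
((~z → x) → (x ⊗ x)) → (0 ⊗ (~~x ⊗ (y → z))) = min(1, 1 − 0.33 + 0.00) = min(1, 0.67) = 0.67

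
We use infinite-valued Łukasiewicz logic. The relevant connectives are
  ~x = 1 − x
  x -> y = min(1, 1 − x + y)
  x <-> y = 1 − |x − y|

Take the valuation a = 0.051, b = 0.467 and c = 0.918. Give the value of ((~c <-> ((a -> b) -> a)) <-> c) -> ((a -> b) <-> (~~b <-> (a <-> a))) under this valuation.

0.518

~c = 1 − 0.918 = 0.082
a -> b = min(1, 1 − 0.051 + 0.467) = min(1, 1.416) = 1.000
(a -> b) -> a = min(1, 1 − 1.000 + 0.051) = min(1, 0.051) = 0.051
~c <-> ((a -> b) -> a) = 1 − |0.082 − 0.051| = 1 − 0.031 = 0.969
(~c <-> ((a -> b) -> a)) <-> c = 1 − |0.969 − 0.918| = 1 − 0.051 = 0.949
~b = 1 − 0.467 = 0.533
~~b = 1 − 0.533 = 0.467
a <-> a = 1 − |0.051 − 0.051| = 1 − 0.000 = 1.000
~~b <-> (a <-> a) = 1 − |0.467 − 1.000| = 1 − 0.533 = 0.467
(a -> b) <-> (~~b <-> (a <-> a)) = 1 − |1.000 − 0.467| = 1 − 0.533 = 0.467
((~c <-> ((a -> b) -> a)) <-> c) -> ((a -> b) <-> (~~b <-> (a <-> a))) = min(1, 1 − 0.949 + 0.467) = min(1, 0.518) = 0.518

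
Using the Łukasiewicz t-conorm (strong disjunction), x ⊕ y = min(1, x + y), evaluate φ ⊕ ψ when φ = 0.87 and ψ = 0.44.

φ ⊕ ψ = min(1, 0.87 + 0.44) = min(1, 1.31) = 1.00
For comparison, the Gödel t-conorm max(x, y) would give 0.87.

1.00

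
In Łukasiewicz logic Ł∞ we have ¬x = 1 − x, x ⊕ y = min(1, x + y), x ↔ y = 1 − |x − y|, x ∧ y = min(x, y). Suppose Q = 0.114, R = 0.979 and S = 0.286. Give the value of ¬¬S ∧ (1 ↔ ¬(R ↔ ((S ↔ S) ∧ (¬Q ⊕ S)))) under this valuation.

¬S = 1 − 0.286 = 0.714
¬¬S = 1 − 0.714 = 0.286
S ↔ S = 1 − |0.286 − 0.286| = 1 − 0.000 = 1.000
¬Q = 1 − 0.114 = 0.886
¬Q ⊕ S = min(1, 0.886 + 0.286) = min(1, 1.172) = 1.000
(S ↔ S) ∧ (¬Q ⊕ S) = min(1.000, 1.000) = 1.000
R ↔ ((S ↔ S) ∧ (¬Q ⊕ S)) = 1 − |0.979 − 1.000| = 1 − 0.021 = 0.979
¬(R ↔ ((S ↔ S) ∧ (¬Q ⊕ S))) = 1 − 0.979 = 0.021
1 ↔ ¬(R ↔ ((S ↔ S) ∧ (¬Q ⊕ S))) = 1 − |1.000 − 0.021| = 1 − 0.979 = 0.021
¬¬S ∧ (1 ↔ ¬(R ↔ ((S ↔ S) ∧ (¬Q ⊕ S)))) = min(0.286, 0.021) = 0.021

0.021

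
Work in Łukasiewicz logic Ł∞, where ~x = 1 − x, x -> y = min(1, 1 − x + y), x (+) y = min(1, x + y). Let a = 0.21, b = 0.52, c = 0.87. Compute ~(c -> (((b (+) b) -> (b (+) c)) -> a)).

b (+) b = min(1, 0.52 + 0.52) = min(1, 1.04) = 1.00
b (+) c = min(1, 0.52 + 0.87) = min(1, 1.39) = 1.00
(b (+) b) -> (b (+) c) = min(1, 1 − 1.00 + 1.00) = min(1, 1.00) = 1.00
((b (+) b) -> (b (+) c)) -> a = min(1, 1 − 1.00 + 0.21) = min(1, 0.21) = 0.21
c -> (((b (+) b) -> (b (+) c)) -> a) = min(1, 1 − 0.87 + 0.21) = min(1, 0.34) = 0.34
~(c -> (((b (+) b) -> (b (+) c)) -> a)) = 1 − 0.34 = 0.66

0.66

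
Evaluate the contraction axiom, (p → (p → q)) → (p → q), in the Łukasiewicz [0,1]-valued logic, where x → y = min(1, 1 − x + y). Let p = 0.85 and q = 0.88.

1.00

p → q = min(1, 1 − 0.85 + 0.88) = min(1, 1.03) = 1.00
p → (p → q) = min(1, 1 − 0.85 + 1.00) = min(1, 1.15) = 1.00
(p → (p → q)) → (p → q) = min(1, 1 − 1.00 + 1.00) = min(1, 1.00) = 1.00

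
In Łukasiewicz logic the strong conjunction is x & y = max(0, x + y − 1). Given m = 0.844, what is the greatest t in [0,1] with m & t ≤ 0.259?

0.415

The residuum of the Łukasiewicz t-norm gives the supremum: min(1, 1 − 0.844 + 0.259).
1 − 0.844 + 0.259 = 0.415, so t = min(1, 0.415) = 0.415.
Check: 0.844 & 0.415 = max(0, 0.259) = 0.259 ≤ 0.259.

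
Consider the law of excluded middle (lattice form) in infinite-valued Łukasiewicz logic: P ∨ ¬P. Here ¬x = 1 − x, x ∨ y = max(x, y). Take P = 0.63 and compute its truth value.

0.63

¬P = 1 − 0.63 = 0.37
P ∨ ¬P = max(0.63, 0.37) = 0.63
(The value 0.63 < 1 shows this instance is not satisfied; not a Ł∞-tautology — its value is max(a, 1−a).)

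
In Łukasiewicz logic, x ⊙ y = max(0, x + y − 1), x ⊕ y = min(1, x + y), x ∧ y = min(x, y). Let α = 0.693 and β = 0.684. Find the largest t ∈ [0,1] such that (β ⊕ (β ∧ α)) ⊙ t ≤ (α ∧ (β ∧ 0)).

0.000

β ∧ α = min(0.684, 0.693) = 0.684
β ⊕ (β ∧ α) = min(1, 0.684 + 0.684) = min(1, 1.368) = 1.000
So the left factor is β ⊕ (β ∧ α) = 1.000.
β ∧ 0 = min(0.684, 0.000) = 0.000
α ∧ (β ∧ 0) = min(0.693, 0.000) = 0.000
So the right-hand bound is α ∧ (β ∧ 0) = 0.000.
The residuum of the Łukasiewicz t-norm gives the supremum: min(1, 1 − 1.000 + 0.000).
1 − 1.000 + 0.000 = 0.000, so t = min(1, 0.000) = 0.000.
Check: 1.000 ⊙ 0.000 = max(0, 0.000) = 0.000 ≤ 0.000.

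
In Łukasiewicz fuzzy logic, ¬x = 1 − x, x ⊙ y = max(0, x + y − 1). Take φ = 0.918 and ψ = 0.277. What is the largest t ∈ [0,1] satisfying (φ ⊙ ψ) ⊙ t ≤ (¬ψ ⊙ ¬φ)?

φ ⊙ ψ = max(0, 0.918 + 0.277 − 1) = max(0, 0.195) = 0.195
So the left factor is φ ⊙ ψ = 0.195.
¬ψ = 1 − 0.277 = 0.723
¬φ = 1 − 0.918 = 0.082
¬ψ ⊙ ¬φ = max(0, 0.723 + 0.082 − 1) = max(0, -0.195) = 0.000
So the right-hand bound is ¬ψ ⊙ ¬φ = 0.000.
The residuum of the Łukasiewicz t-norm gives the supremum: min(1, 1 − 0.195 + 0.000).
1 − 0.195 + 0.000 = 0.805, so t = min(1, 0.805) = 0.805.
Check: 0.195 ⊙ 0.805 = max(0, 0.000) = 0.000 ≤ 0.000.

0.805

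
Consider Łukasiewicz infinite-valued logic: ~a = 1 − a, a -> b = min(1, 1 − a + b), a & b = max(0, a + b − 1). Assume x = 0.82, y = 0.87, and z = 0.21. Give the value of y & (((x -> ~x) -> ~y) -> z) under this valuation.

0.31

~x = 1 − 0.82 = 0.18
x -> ~x = min(1, 1 − 0.82 + 0.18) = min(1, 0.36) = 0.36
~y = 1 − 0.87 = 0.13
(x -> ~x) -> ~y = min(1, 1 − 0.36 + 0.13) = min(1, 0.77) = 0.77
((x -> ~x) -> ~y) -> z = min(1, 1 − 0.77 + 0.21) = min(1, 0.44) = 0.44
y & (((x -> ~x) -> ~y) -> z) = max(0, 0.87 + 0.44 − 1) = max(0, 0.31) = 0.31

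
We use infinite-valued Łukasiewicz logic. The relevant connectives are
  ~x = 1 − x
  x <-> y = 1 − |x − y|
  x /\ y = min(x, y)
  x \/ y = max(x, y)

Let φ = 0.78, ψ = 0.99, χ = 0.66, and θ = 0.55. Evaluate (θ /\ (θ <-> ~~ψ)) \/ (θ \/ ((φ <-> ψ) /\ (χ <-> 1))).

0.66

~ψ = 1 − 0.99 = 0.01
~~ψ = 1 − 0.01 = 0.99
θ <-> ~~ψ = 1 − |0.55 − 0.99| = 1 − 0.44 = 0.56
θ /\ (θ <-> ~~ψ) = min(0.55, 0.56) = 0.55
φ <-> ψ = 1 − |0.78 − 0.99| = 1 − 0.21 = 0.79
χ <-> 1 = 1 − |0.66 − 1.00| = 1 − 0.34 = 0.66
(φ <-> ψ) /\ (χ <-> 1) = min(0.79, 0.66) = 0.66
θ \/ ((φ <-> ψ) /\ (χ <-> 1)) = max(0.55, 0.66) = 0.66
(θ /\ (θ <-> ~~ψ)) \/ (θ \/ ((φ <-> ψ) /\ (χ <-> 1))) = max(0.55, 0.66) = 0.66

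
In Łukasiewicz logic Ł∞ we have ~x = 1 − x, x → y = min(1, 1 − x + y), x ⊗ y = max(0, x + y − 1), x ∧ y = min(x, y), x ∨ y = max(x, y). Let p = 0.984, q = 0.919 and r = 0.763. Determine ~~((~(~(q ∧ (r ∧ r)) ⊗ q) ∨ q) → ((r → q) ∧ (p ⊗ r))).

r ∧ r = min(0.763, 0.763) = 0.763
q ∧ (r ∧ r) = min(0.919, 0.763) = 0.763
~(q ∧ (r ∧ r)) = 1 − 0.763 = 0.237
~(q ∧ (r ∧ r)) ⊗ q = max(0, 0.237 + 0.919 − 1) = max(0, 0.156) = 0.156
~(~(q ∧ (r ∧ r)) ⊗ q) = 1 − 0.156 = 0.844
~(~(q ∧ (r ∧ r)) ⊗ q) ∨ q = max(0.844, 0.919) = 0.919
r → q = min(1, 1 − 0.763 + 0.919) = min(1, 1.156) = 1.000
p ⊗ r = max(0, 0.984 + 0.763 − 1) = max(0, 0.747) = 0.747
(r → q) ∧ (p ⊗ r) = min(1.000, 0.747) = 0.747
(~(~(q ∧ (r ∧ r)) ⊗ q) ∨ q) → ((r → q) ∧ (p ⊗ r)) = min(1, 1 − 0.919 + 0.747) = min(1, 0.828) = 0.828
~((~(~(q ∧ (r ∧ r)) ⊗ q) ∨ q) → ((r → q) ∧ (p ⊗ r))) = 1 − 0.828 = 0.172
~~((~(~(q ∧ (r ∧ r)) ⊗ q) ∨ q) → ((r → q) ∧ (p ⊗ r))) = 1 − 0.172 = 0.828

0.828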